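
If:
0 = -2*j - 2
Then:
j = -1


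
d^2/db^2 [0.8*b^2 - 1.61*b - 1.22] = 1.60000000000000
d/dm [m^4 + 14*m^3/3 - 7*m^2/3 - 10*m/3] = 4*m^3 + 14*m^2 - 14*m/3 - 10/3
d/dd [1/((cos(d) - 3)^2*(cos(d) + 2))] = (3*cos(d) + 1)*sin(d)/((cos(d) - 3)^3*(cos(d) + 2)^2)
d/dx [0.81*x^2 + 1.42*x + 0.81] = 1.62*x + 1.42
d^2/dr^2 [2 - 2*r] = 0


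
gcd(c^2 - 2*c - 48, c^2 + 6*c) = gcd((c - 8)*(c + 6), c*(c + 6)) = c + 6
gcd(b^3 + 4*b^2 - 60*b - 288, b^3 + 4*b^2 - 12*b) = b + 6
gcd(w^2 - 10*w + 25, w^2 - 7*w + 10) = w - 5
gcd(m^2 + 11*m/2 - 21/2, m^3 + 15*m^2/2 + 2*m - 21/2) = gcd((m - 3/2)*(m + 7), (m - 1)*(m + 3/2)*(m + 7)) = m + 7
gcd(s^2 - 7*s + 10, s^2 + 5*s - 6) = 1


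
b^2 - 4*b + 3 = (b - 3)*(b - 1)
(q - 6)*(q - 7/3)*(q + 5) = q^3 - 10*q^2/3 - 83*q/3 + 70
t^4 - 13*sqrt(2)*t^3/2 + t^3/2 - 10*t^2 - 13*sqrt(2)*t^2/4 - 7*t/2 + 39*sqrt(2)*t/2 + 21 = (t - 3/2)*(t + 2)*(t - 7*sqrt(2))*(t + sqrt(2)/2)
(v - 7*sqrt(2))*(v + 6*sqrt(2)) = v^2 - sqrt(2)*v - 84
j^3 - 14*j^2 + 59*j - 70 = (j - 7)*(j - 5)*(j - 2)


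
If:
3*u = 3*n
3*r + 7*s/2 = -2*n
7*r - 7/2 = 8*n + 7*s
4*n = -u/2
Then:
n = 0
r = 7/26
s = -3/13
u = 0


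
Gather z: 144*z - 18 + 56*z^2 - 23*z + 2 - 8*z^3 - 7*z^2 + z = -8*z^3 + 49*z^2 + 122*z - 16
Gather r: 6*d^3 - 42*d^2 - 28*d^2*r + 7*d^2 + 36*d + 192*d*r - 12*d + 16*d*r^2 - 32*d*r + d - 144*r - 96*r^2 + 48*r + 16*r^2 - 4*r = 6*d^3 - 35*d^2 + 25*d + r^2*(16*d - 80) + r*(-28*d^2 + 160*d - 100)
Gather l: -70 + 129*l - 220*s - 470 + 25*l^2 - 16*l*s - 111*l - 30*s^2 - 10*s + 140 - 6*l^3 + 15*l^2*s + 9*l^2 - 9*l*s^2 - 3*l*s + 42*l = -6*l^3 + l^2*(15*s + 34) + l*(-9*s^2 - 19*s + 60) - 30*s^2 - 230*s - 400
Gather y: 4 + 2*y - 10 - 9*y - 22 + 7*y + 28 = 0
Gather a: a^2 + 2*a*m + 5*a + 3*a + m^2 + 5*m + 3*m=a^2 + a*(2*m + 8) + m^2 + 8*m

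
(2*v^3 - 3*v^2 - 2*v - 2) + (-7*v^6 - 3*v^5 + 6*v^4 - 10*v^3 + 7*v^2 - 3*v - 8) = -7*v^6 - 3*v^5 + 6*v^4 - 8*v^3 + 4*v^2 - 5*v - 10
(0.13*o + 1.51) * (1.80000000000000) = 0.234*o + 2.718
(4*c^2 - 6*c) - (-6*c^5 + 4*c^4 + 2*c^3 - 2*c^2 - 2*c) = 6*c^5 - 4*c^4 - 2*c^3 + 6*c^2 - 4*c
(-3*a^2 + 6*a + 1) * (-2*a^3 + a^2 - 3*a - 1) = 6*a^5 - 15*a^4 + 13*a^3 - 14*a^2 - 9*a - 1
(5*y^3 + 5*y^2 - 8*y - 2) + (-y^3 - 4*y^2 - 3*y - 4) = 4*y^3 + y^2 - 11*y - 6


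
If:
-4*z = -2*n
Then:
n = 2*z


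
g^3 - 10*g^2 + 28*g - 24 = (g - 6)*(g - 2)^2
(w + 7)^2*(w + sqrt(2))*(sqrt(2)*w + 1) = sqrt(2)*w^4 + 3*w^3 + 14*sqrt(2)*w^3 + 42*w^2 + 50*sqrt(2)*w^2 + 14*sqrt(2)*w + 147*w + 49*sqrt(2)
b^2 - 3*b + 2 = (b - 2)*(b - 1)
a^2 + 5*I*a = a*(a + 5*I)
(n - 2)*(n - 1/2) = n^2 - 5*n/2 + 1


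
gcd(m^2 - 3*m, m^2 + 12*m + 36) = 1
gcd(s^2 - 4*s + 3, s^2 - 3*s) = s - 3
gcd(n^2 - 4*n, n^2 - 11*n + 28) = n - 4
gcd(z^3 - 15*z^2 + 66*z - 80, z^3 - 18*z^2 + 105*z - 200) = z^2 - 13*z + 40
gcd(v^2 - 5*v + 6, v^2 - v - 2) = v - 2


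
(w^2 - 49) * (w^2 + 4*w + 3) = w^4 + 4*w^3 - 46*w^2 - 196*w - 147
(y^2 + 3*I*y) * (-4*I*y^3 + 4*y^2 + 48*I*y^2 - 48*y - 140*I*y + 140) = -4*I*y^5 + 16*y^4 + 48*I*y^4 - 192*y^3 - 128*I*y^3 + 560*y^2 - 144*I*y^2 + 420*I*y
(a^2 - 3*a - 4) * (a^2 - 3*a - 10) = a^4 - 6*a^3 - 5*a^2 + 42*a + 40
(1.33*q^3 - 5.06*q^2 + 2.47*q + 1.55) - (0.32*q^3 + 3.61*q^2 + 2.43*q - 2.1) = 1.01*q^3 - 8.67*q^2 + 0.04*q + 3.65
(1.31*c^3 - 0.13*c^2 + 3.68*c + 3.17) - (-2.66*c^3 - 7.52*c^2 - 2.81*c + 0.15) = 3.97*c^3 + 7.39*c^2 + 6.49*c + 3.02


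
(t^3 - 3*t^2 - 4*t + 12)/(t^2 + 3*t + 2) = (t^2 - 5*t + 6)/(t + 1)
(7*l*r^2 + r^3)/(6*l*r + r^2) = r*(7*l + r)/(6*l + r)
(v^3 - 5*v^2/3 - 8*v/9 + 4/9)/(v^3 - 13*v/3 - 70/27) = 3*(3*v^2 - 7*v + 2)/(9*v^2 - 6*v - 35)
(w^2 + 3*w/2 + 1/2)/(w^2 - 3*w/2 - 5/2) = (2*w + 1)/(2*w - 5)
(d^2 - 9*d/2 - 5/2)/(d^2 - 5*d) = (d + 1/2)/d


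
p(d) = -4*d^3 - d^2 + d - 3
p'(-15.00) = -2669.00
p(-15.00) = 13257.00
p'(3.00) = -113.00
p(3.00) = -117.00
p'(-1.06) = -10.36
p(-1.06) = -0.42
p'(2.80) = -98.68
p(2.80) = -95.85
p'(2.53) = -80.87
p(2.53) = -71.65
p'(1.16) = -17.47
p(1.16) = -9.43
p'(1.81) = -41.93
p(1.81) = -28.19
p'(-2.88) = -92.77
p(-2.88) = 81.38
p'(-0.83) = -5.61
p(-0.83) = -2.23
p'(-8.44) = -836.92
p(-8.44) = 2322.17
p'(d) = -12*d^2 - 2*d + 1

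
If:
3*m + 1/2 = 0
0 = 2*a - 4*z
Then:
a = 2*z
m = -1/6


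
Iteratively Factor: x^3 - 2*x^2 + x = (x - 1)*(x^2 - x) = x*(x - 1)*(x - 1)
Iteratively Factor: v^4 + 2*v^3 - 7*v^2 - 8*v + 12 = (v - 2)*(v^3 + 4*v^2 + v - 6) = (v - 2)*(v + 2)*(v^2 + 2*v - 3) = (v - 2)*(v + 2)*(v + 3)*(v - 1)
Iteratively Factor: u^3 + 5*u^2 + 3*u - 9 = (u + 3)*(u^2 + 2*u - 3) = (u - 1)*(u + 3)*(u + 3)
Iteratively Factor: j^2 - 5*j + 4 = (j - 1)*(j - 4)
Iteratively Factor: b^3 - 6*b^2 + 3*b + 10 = (b - 2)*(b^2 - 4*b - 5) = (b - 5)*(b - 2)*(b + 1)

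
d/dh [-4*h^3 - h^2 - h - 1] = -12*h^2 - 2*h - 1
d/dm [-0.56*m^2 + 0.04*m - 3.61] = 0.04 - 1.12*m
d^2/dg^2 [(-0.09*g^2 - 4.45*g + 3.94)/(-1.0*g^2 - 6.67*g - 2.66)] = (7.69940000000001*g^3 - 25.0763999999999*g^2 - 228.7008*g - 486.243704)/(1.0*g^6 + 20.01*g^5 + 141.4467*g^4 + 403.194163*g^3 + 376.248222*g^2 + 141.582756*g + 18.821096)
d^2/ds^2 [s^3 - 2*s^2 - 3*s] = 6*s - 4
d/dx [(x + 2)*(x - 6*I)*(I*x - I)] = 3*I*x^2 + 2*x*(6 + I) + 6 - 2*I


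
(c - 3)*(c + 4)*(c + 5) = c^3 + 6*c^2 - 7*c - 60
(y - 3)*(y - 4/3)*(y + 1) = y^3 - 10*y^2/3 - y/3 + 4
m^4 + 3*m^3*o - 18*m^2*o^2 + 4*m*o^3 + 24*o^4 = (m - 2*o)^2*(m + o)*(m + 6*o)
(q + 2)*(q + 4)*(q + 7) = q^3 + 13*q^2 + 50*q + 56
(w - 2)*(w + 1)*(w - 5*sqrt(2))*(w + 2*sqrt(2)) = w^4 - 3*sqrt(2)*w^3 - w^3 - 22*w^2 + 3*sqrt(2)*w^2 + 6*sqrt(2)*w + 20*w + 40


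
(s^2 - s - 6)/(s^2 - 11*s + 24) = (s + 2)/(s - 8)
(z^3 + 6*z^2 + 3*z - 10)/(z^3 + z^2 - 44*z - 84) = (z^2 + 4*z - 5)/(z^2 - z - 42)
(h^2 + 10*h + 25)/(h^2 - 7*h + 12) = (h^2 + 10*h + 25)/(h^2 - 7*h + 12)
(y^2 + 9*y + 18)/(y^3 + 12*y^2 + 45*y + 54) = 1/(y + 3)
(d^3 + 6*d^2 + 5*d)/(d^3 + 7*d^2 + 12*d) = (d^2 + 6*d + 5)/(d^2 + 7*d + 12)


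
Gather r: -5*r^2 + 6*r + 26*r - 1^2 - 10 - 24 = -5*r^2 + 32*r - 35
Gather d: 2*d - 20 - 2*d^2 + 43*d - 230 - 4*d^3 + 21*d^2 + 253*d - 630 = -4*d^3 + 19*d^2 + 298*d - 880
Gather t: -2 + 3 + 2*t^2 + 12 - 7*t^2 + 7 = 20 - 5*t^2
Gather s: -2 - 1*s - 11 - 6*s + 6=-7*s - 7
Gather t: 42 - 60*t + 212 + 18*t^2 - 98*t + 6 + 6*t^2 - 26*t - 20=24*t^2 - 184*t + 240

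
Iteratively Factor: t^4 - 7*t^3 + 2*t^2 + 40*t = (t - 4)*(t^3 - 3*t^2 - 10*t) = (t - 5)*(t - 4)*(t^2 + 2*t) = (t - 5)*(t - 4)*(t + 2)*(t)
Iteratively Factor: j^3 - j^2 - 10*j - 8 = (j + 1)*(j^2 - 2*j - 8) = (j + 1)*(j + 2)*(j - 4)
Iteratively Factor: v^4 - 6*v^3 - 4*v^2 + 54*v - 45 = (v - 1)*(v^3 - 5*v^2 - 9*v + 45) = (v - 5)*(v - 1)*(v^2 - 9) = (v - 5)*(v - 1)*(v + 3)*(v - 3)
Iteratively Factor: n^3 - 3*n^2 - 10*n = (n)*(n^2 - 3*n - 10) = n*(n + 2)*(n - 5)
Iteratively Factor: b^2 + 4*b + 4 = (b + 2)*(b + 2)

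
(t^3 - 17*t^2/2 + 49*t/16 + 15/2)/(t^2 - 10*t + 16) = (t^2 - t/2 - 15/16)/(t - 2)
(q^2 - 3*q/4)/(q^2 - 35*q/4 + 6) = q/(q - 8)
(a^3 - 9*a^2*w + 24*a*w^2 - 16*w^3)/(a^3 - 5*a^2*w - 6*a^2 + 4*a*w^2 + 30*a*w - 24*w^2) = (a - 4*w)/(a - 6)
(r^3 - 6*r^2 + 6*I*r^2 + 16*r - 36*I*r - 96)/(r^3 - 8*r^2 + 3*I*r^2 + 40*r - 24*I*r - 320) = (r^2 - 2*r*(3 + I) + 12*I)/(r^2 - r*(8 + 5*I) + 40*I)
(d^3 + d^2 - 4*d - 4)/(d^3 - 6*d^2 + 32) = (d^2 - d - 2)/(d^2 - 8*d + 16)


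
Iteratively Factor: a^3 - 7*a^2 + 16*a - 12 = (a - 2)*(a^2 - 5*a + 6) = (a - 3)*(a - 2)*(a - 2)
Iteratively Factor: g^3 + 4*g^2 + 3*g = (g + 1)*(g^2 + 3*g) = g*(g + 1)*(g + 3)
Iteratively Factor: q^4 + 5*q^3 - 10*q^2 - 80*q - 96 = (q + 4)*(q^3 + q^2 - 14*q - 24) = (q + 3)*(q + 4)*(q^2 - 2*q - 8) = (q + 2)*(q + 3)*(q + 4)*(q - 4)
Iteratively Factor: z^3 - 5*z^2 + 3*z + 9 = (z - 3)*(z^2 - 2*z - 3) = (z - 3)^2*(z + 1)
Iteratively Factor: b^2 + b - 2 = (b - 1)*(b + 2)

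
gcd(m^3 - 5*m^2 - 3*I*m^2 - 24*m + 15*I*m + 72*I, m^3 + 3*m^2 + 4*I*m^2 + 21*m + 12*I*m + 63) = m^2 + m*(3 - 3*I) - 9*I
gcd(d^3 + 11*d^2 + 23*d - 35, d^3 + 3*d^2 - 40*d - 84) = d + 7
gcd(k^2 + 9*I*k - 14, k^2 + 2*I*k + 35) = k + 7*I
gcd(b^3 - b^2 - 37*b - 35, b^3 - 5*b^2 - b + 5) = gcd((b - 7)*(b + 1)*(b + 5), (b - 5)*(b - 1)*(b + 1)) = b + 1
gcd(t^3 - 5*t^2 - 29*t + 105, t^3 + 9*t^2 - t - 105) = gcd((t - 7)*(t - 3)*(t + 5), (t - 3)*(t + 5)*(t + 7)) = t^2 + 2*t - 15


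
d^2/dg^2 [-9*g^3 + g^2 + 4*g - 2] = 2 - 54*g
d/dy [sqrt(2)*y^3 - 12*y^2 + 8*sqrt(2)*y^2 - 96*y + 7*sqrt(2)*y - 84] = 3*sqrt(2)*y^2 - 24*y + 16*sqrt(2)*y - 96 + 7*sqrt(2)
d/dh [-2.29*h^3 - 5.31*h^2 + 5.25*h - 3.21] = -6.87*h^2 - 10.62*h + 5.25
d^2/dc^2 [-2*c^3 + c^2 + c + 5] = 2 - 12*c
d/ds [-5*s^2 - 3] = -10*s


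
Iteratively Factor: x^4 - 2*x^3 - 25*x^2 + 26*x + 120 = (x - 5)*(x^3 + 3*x^2 - 10*x - 24) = (x - 5)*(x + 2)*(x^2 + x - 12) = (x - 5)*(x - 3)*(x + 2)*(x + 4)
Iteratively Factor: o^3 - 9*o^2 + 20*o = (o - 5)*(o^2 - 4*o) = o*(o - 5)*(o - 4)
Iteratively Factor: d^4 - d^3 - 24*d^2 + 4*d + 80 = (d + 2)*(d^3 - 3*d^2 - 18*d + 40) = (d - 2)*(d + 2)*(d^2 - d - 20) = (d - 5)*(d - 2)*(d + 2)*(d + 4)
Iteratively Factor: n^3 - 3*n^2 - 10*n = (n)*(n^2 - 3*n - 10) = n*(n + 2)*(n - 5)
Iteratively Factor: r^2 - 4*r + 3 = (r - 3)*(r - 1)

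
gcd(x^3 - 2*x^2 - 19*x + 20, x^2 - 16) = x + 4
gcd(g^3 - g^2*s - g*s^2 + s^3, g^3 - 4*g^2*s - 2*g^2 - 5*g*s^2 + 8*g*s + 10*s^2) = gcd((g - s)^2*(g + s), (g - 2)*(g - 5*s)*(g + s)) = g + s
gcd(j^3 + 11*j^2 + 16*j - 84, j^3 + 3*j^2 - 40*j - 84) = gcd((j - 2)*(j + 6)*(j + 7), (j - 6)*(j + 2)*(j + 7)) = j + 7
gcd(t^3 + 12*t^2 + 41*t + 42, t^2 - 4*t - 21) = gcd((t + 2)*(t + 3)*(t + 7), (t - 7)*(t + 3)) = t + 3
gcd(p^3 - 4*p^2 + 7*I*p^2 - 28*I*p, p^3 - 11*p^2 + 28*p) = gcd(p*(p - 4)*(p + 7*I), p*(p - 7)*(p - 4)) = p^2 - 4*p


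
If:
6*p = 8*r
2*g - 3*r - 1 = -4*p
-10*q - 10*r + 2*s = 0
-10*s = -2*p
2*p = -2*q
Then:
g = 1/2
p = 0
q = 0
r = 0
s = 0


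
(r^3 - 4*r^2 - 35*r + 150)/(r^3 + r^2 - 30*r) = (r - 5)/r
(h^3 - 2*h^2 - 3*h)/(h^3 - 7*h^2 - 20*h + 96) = h*(h + 1)/(h^2 - 4*h - 32)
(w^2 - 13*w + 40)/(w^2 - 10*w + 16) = (w - 5)/(w - 2)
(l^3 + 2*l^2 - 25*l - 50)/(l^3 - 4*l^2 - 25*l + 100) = (l + 2)/(l - 4)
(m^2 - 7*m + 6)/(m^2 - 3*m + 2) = (m - 6)/(m - 2)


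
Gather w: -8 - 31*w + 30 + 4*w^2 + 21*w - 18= 4*w^2 - 10*w + 4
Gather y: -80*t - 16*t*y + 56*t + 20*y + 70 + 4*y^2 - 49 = -24*t + 4*y^2 + y*(20 - 16*t) + 21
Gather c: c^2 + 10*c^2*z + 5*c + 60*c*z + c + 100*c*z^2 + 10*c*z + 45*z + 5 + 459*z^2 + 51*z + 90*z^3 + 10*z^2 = c^2*(10*z + 1) + c*(100*z^2 + 70*z + 6) + 90*z^3 + 469*z^2 + 96*z + 5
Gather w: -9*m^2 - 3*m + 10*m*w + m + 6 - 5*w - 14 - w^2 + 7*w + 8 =-9*m^2 - 2*m - w^2 + w*(10*m + 2)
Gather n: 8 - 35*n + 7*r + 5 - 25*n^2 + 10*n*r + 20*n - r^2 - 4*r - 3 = -25*n^2 + n*(10*r - 15) - r^2 + 3*r + 10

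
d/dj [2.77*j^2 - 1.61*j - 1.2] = 5.54*j - 1.61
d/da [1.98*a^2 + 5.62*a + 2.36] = 3.96*a + 5.62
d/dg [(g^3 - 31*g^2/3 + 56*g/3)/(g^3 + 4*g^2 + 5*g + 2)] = (43*g^3 - 125*g^2 - 236*g + 112)/(3*(g^5 + 7*g^4 + 19*g^3 + 25*g^2 + 16*g + 4))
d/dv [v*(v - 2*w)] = 2*v - 2*w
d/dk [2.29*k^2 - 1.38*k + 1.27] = 4.58*k - 1.38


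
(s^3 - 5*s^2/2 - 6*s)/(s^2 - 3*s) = (s^2 - 5*s/2 - 6)/(s - 3)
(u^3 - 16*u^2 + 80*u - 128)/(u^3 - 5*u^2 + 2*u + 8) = (u^2 - 12*u + 32)/(u^2 - u - 2)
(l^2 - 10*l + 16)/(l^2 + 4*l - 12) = (l - 8)/(l + 6)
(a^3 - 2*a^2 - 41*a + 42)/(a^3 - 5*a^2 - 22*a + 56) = (a^2 + 5*a - 6)/(a^2 + 2*a - 8)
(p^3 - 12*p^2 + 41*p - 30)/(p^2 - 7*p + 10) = (p^2 - 7*p + 6)/(p - 2)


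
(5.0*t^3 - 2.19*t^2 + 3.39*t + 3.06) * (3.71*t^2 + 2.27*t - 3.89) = 18.55*t^5 + 3.2251*t^4 - 11.8444*t^3 + 27.567*t^2 - 6.2409*t - 11.9034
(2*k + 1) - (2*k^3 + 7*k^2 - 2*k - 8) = -2*k^3 - 7*k^2 + 4*k + 9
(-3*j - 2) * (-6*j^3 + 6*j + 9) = 18*j^4 + 12*j^3 - 18*j^2 - 39*j - 18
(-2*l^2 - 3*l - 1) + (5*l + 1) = -2*l^2 + 2*l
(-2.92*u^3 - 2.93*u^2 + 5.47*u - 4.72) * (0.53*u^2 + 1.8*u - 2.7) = -1.5476*u^5 - 6.8089*u^4 + 5.5091*u^3 + 15.2554*u^2 - 23.265*u + 12.744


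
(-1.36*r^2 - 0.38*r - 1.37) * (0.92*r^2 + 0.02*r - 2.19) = -1.2512*r^4 - 0.3768*r^3 + 1.7104*r^2 + 0.8048*r + 3.0003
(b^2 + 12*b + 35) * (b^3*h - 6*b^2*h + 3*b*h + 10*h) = b^5*h + 6*b^4*h - 34*b^3*h - 164*b^2*h + 225*b*h + 350*h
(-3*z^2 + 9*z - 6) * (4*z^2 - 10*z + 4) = -12*z^4 + 66*z^3 - 126*z^2 + 96*z - 24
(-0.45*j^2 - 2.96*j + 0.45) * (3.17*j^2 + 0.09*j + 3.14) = -1.4265*j^4 - 9.4237*j^3 - 0.2529*j^2 - 9.2539*j + 1.413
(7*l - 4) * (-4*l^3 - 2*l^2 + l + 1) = -28*l^4 + 2*l^3 + 15*l^2 + 3*l - 4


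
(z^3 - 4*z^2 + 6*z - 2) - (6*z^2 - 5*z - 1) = z^3 - 10*z^2 + 11*z - 1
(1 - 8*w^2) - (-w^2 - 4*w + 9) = -7*w^2 + 4*w - 8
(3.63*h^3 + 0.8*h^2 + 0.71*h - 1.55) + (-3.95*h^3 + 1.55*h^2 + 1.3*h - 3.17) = -0.32*h^3 + 2.35*h^2 + 2.01*h - 4.72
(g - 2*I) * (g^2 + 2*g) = g^3 + 2*g^2 - 2*I*g^2 - 4*I*g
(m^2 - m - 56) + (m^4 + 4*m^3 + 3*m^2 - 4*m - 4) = m^4 + 4*m^3 + 4*m^2 - 5*m - 60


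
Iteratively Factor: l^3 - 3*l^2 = (l - 3)*(l^2) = l*(l - 3)*(l)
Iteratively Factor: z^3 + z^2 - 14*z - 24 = (z + 3)*(z^2 - 2*z - 8) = (z - 4)*(z + 3)*(z + 2)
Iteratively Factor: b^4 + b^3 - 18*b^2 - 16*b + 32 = (b - 1)*(b^3 + 2*b^2 - 16*b - 32) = (b - 1)*(b + 2)*(b^2 - 16) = (b - 4)*(b - 1)*(b + 2)*(b + 4)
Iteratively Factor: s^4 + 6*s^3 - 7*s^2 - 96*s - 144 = (s + 4)*(s^3 + 2*s^2 - 15*s - 36) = (s + 3)*(s + 4)*(s^2 - s - 12) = (s + 3)^2*(s + 4)*(s - 4)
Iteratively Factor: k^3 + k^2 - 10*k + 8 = (k - 2)*(k^2 + 3*k - 4) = (k - 2)*(k - 1)*(k + 4)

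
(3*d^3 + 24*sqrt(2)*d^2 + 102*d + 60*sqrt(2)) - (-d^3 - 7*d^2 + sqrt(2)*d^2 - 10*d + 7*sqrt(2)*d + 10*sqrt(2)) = 4*d^3 + 7*d^2 + 23*sqrt(2)*d^2 - 7*sqrt(2)*d + 112*d + 50*sqrt(2)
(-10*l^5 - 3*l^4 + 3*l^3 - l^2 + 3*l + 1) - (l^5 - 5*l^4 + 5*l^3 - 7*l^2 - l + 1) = -11*l^5 + 2*l^4 - 2*l^3 + 6*l^2 + 4*l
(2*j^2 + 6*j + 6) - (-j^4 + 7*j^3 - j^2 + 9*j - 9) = j^4 - 7*j^3 + 3*j^2 - 3*j + 15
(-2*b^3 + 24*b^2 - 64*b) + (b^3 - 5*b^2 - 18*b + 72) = -b^3 + 19*b^2 - 82*b + 72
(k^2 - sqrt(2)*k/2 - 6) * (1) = k^2 - sqrt(2)*k/2 - 6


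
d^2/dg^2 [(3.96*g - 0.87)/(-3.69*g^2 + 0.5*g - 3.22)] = (-(3.96*g - 0.87)*(7.38*g - 0.5)*(14.76*g - 1.0) + (87.6744*g - 10.3806)*(3.69*g^2 - 0.5*g + 3.22))/(3.69*g^2 - 0.5*g + 3.22)^3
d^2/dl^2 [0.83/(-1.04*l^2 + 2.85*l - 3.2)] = (1.795456*l^2 - 4.92024*l - 0.83*(2.08*l - 2.85)*(4.16*l - 5.7) + 5.52448)/(1.04*l^2 - 2.85*l + 3.2)^3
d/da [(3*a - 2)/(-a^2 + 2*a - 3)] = (3*a^2 - 4*a - 5)/(a^4 - 4*a^3 + 10*a^2 - 12*a + 9)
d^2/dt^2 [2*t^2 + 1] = 4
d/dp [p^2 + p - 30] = 2*p + 1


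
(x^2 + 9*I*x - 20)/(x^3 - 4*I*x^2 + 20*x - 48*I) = (x + 5*I)/(x^2 - 8*I*x - 12)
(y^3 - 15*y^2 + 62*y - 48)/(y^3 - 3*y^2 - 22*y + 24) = (y - 8)/(y + 4)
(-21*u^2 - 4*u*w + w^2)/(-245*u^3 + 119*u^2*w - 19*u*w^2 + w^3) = (3*u + w)/(35*u^2 - 12*u*w + w^2)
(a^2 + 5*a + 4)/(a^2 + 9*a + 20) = (a + 1)/(a + 5)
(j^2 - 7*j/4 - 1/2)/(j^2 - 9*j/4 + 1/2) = (4*j + 1)/(4*j - 1)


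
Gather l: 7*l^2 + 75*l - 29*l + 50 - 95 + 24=7*l^2 + 46*l - 21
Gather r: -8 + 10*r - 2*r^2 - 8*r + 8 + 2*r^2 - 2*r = 0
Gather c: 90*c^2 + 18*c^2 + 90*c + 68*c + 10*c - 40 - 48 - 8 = 108*c^2 + 168*c - 96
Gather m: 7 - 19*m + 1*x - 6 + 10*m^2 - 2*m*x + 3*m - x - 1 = 10*m^2 + m*(-2*x - 16)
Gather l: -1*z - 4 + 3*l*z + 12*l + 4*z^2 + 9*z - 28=l*(3*z + 12) + 4*z^2 + 8*z - 32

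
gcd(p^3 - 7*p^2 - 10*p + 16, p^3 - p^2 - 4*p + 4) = p^2 + p - 2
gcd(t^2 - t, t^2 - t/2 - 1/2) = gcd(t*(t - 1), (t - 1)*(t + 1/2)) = t - 1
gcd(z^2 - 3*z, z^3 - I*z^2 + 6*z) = z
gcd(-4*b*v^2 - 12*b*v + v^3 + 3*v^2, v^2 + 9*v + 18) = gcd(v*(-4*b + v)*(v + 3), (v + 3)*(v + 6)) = v + 3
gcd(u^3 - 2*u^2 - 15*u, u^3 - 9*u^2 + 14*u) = u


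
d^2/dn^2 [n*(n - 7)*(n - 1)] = 6*n - 16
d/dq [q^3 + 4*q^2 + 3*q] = 3*q^2 + 8*q + 3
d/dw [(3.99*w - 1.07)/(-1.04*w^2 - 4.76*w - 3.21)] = (4.1496*w^2 - 2.2256*w - 17.9011)/(1.0816*w^4 + 9.9008*w^3 + 29.3344*w^2 + 30.5592*w + 10.3041)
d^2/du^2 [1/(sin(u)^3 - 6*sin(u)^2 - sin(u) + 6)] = (-18*(1 - cos(2*u))^2 + 222*sin(u) - 66*sin(3*u) + 260*cos(2*u) + 9*cos(4*u)/2 - 1121/2)/((sin(u) - 6)^3*(cos(2*u) + 1)^2)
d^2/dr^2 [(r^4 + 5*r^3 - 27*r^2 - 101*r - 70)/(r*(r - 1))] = 2*(r^6 - 3*r^5 + 3*r^4 - 123*r^3 - 210*r^2 + 210*r - 70)/(r^3*(r^3 - 3*r^2 + 3*r - 1))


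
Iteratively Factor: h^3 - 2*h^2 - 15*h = (h + 3)*(h^2 - 5*h) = (h - 5)*(h + 3)*(h)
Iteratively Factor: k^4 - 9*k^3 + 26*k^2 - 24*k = (k - 4)*(k^3 - 5*k^2 + 6*k) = (k - 4)*(k - 2)*(k^2 - 3*k) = k*(k - 4)*(k - 2)*(k - 3)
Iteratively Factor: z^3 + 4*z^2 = (z + 4)*(z^2) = z*(z + 4)*(z)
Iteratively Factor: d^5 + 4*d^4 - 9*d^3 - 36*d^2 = (d)*(d^4 + 4*d^3 - 9*d^2 - 36*d) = d*(d + 4)*(d^3 - 9*d) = d*(d - 3)*(d + 4)*(d^2 + 3*d) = d^2*(d - 3)*(d + 4)*(d + 3)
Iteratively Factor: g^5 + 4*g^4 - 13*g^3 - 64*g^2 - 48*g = (g)*(g^4 + 4*g^3 - 13*g^2 - 64*g - 48) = g*(g + 4)*(g^3 - 13*g - 12) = g*(g + 3)*(g + 4)*(g^2 - 3*g - 4) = g*(g + 1)*(g + 3)*(g + 4)*(g - 4)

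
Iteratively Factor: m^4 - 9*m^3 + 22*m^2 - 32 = (m - 4)*(m^3 - 5*m^2 + 2*m + 8) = (m - 4)^2*(m^2 - m - 2) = (m - 4)^2*(m + 1)*(m - 2)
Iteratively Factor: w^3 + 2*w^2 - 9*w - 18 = (w + 2)*(w^2 - 9) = (w + 2)*(w + 3)*(w - 3)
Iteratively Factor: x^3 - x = (x - 1)*(x^2 + x) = x*(x - 1)*(x + 1)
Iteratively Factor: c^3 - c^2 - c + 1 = (c + 1)*(c^2 - 2*c + 1) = (c - 1)*(c + 1)*(c - 1)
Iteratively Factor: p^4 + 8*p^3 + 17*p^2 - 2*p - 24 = (p + 2)*(p^3 + 6*p^2 + 5*p - 12) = (p + 2)*(p + 4)*(p^2 + 2*p - 3) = (p - 1)*(p + 2)*(p + 4)*(p + 3)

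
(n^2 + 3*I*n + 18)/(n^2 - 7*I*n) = (n^2 + 3*I*n + 18)/(n*(n - 7*I))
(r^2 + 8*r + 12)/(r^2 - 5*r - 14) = (r + 6)/(r - 7)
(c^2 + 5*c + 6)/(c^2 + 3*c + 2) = (c + 3)/(c + 1)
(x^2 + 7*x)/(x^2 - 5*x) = (x + 7)/(x - 5)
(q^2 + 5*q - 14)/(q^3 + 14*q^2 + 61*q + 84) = (q - 2)/(q^2 + 7*q + 12)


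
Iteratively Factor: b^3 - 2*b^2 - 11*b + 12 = (b - 1)*(b^2 - b - 12) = (b - 4)*(b - 1)*(b + 3)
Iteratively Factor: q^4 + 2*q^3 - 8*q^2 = (q + 4)*(q^3 - 2*q^2) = q*(q + 4)*(q^2 - 2*q) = q*(q - 2)*(q + 4)*(q)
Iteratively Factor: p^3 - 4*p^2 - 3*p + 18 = (p - 3)*(p^2 - p - 6) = (p - 3)*(p + 2)*(p - 3)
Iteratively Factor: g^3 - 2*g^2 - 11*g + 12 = (g + 3)*(g^2 - 5*g + 4) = (g - 1)*(g + 3)*(g - 4)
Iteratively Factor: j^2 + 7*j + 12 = (j + 3)*(j + 4)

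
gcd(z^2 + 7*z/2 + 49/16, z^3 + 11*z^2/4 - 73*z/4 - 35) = z + 7/4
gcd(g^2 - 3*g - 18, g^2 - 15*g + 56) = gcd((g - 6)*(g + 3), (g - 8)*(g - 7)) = 1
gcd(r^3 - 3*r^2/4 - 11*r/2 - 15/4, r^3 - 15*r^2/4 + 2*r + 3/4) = r - 3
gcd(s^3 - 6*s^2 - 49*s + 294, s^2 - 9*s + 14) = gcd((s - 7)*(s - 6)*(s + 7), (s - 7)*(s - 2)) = s - 7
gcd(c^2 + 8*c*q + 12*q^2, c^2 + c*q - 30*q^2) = c + 6*q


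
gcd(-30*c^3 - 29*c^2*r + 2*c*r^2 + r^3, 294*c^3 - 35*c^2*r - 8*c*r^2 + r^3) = 6*c + r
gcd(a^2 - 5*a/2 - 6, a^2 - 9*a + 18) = 1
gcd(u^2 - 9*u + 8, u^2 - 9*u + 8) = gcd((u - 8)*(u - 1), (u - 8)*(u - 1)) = u^2 - 9*u + 8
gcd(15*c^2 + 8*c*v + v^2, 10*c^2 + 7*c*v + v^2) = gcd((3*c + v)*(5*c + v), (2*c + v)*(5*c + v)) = 5*c + v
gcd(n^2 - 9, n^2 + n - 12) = n - 3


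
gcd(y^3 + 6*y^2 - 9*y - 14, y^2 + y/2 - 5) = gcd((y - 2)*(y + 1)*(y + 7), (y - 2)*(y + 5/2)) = y - 2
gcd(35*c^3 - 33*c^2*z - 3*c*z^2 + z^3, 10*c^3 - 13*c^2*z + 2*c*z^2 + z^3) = -5*c^2 + 4*c*z + z^2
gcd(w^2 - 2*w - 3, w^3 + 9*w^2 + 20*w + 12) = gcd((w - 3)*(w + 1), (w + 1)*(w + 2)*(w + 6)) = w + 1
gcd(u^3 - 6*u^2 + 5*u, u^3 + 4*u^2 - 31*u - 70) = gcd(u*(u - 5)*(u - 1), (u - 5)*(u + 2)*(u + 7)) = u - 5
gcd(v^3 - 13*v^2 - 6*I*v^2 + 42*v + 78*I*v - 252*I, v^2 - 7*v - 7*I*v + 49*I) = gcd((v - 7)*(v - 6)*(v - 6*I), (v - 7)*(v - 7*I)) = v - 7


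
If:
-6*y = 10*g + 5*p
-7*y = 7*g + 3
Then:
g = -y - 3/7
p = 4*y/5 + 6/7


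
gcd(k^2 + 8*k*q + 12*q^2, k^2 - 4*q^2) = k + 2*q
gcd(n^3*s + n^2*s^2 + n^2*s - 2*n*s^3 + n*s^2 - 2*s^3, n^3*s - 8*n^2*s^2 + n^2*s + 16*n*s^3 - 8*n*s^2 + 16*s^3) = n*s + s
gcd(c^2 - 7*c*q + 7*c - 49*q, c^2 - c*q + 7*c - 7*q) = c + 7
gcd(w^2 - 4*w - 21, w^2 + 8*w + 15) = w + 3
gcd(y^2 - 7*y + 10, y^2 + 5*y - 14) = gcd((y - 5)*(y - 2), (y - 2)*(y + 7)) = y - 2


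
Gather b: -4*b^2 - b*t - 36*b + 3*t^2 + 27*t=-4*b^2 + b*(-t - 36) + 3*t^2 + 27*t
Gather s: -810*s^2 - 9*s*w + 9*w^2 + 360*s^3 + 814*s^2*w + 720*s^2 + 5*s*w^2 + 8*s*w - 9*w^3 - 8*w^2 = 360*s^3 + s^2*(814*w - 90) + s*(5*w^2 - w) - 9*w^3 + w^2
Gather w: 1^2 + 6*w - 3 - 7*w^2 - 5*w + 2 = -7*w^2 + w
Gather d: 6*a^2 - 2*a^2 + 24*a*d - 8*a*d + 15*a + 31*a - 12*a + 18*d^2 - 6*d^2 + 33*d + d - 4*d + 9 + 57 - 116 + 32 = 4*a^2 + 34*a + 12*d^2 + d*(16*a + 30) - 18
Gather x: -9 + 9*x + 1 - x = 8*x - 8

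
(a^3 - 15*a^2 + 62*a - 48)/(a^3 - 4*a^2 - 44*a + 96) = (a^2 - 7*a + 6)/(a^2 + 4*a - 12)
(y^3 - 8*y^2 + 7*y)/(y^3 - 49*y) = (y - 1)/(y + 7)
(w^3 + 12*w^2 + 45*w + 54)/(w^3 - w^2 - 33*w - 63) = (w + 6)/(w - 7)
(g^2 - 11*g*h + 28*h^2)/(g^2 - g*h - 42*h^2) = (g - 4*h)/(g + 6*h)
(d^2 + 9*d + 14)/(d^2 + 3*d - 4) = (d^2 + 9*d + 14)/(d^2 + 3*d - 4)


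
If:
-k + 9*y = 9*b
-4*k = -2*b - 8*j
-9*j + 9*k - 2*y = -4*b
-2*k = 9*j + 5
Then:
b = 770/1341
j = -575/1341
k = -85/149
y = 685/1341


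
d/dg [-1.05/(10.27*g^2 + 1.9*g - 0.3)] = (21.567*g + 1.995)/(10.27*g^2 + 1.9*g - 0.3)^2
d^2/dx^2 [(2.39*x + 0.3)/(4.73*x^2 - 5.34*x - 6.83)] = ((22.6872 - 67.8282*x)*(-4.73*x^2 + 5.34*x + 6.83) - (2.39*x + 0.3)*(9.46*x - 5.34)*(18.92*x - 10.68))/(-4.73*x^2 + 5.34*x + 6.83)^3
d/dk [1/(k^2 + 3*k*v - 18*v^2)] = (-2*k - 3*v)/(k^2 + 3*k*v - 18*v^2)^2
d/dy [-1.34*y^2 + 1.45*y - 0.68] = 1.45 - 2.68*y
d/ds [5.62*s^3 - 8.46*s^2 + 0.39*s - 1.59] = 16.86*s^2 - 16.92*s + 0.39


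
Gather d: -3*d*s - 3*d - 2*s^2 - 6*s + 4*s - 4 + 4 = d*(-3*s - 3) - 2*s^2 - 2*s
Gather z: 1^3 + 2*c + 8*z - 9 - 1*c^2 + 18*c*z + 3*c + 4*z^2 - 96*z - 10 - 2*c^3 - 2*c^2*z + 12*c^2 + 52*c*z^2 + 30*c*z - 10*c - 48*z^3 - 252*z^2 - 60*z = -2*c^3 + 11*c^2 - 5*c - 48*z^3 + z^2*(52*c - 248) + z*(-2*c^2 + 48*c - 148) - 18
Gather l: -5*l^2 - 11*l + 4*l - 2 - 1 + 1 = -5*l^2 - 7*l - 2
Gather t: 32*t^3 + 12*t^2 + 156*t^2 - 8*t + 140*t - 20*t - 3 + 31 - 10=32*t^3 + 168*t^2 + 112*t + 18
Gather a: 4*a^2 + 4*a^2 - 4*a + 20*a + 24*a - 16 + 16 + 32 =8*a^2 + 40*a + 32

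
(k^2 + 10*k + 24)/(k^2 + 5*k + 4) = (k + 6)/(k + 1)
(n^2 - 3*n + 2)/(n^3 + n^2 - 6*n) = (n - 1)/(n*(n + 3))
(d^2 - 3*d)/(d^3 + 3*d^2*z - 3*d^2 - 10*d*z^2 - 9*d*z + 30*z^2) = d/(d^2 + 3*d*z - 10*z^2)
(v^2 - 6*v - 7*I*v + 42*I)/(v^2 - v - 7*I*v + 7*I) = (v - 6)/(v - 1)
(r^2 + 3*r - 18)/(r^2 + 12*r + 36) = (r - 3)/(r + 6)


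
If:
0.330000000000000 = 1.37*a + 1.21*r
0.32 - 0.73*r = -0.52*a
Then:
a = -0.09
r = 0.37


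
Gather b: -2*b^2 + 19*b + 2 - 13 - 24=-2*b^2 + 19*b - 35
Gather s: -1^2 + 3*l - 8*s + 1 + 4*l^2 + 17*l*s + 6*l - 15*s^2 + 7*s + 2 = 4*l^2 + 9*l - 15*s^2 + s*(17*l - 1) + 2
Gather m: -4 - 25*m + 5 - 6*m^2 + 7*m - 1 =-6*m^2 - 18*m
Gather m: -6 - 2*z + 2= -2*z - 4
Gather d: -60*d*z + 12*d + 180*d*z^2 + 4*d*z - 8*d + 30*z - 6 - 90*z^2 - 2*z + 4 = d*(180*z^2 - 56*z + 4) - 90*z^2 + 28*z - 2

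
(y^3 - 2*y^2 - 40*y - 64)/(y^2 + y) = (y^3 - 2*y^2 - 40*y - 64)/(y*(y + 1))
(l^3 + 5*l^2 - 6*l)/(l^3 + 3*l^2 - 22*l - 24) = l*(l - 1)/(l^2 - 3*l - 4)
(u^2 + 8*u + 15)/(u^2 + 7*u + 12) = (u + 5)/(u + 4)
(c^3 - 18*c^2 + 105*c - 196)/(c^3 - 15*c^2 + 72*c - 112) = (c - 7)/(c - 4)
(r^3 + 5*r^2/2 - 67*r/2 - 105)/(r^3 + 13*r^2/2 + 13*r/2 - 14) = (r^2 - r - 30)/(r^2 + 3*r - 4)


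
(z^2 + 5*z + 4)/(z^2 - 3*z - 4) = (z + 4)/(z - 4)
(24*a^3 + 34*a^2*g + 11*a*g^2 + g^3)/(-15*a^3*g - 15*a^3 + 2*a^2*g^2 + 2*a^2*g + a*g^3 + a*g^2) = (24*a^3 + 34*a^2*g + 11*a*g^2 + g^3)/(a*(-15*a^2*g - 15*a^2 + 2*a*g^2 + 2*a*g + g^3 + g^2))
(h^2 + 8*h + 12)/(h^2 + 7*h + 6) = (h + 2)/(h + 1)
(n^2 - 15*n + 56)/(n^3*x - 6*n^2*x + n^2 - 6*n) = (n^2 - 15*n + 56)/(n*(n^2*x - 6*n*x + n - 6))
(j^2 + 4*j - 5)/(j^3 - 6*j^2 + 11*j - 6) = (j + 5)/(j^2 - 5*j + 6)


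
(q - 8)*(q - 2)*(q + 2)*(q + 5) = q^4 - 3*q^3 - 44*q^2 + 12*q + 160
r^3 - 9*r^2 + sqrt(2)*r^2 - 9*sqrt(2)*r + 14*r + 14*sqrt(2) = (r - 7)*(r - 2)*(r + sqrt(2))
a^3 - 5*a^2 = a^2*(a - 5)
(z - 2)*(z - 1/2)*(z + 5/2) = z^3 - 21*z/4 + 5/2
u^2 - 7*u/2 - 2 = (u - 4)*(u + 1/2)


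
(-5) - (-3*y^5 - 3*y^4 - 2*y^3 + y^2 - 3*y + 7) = 3*y^5 + 3*y^4 + 2*y^3 - y^2 + 3*y - 12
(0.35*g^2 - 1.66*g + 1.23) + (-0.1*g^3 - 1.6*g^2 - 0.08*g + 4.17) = -0.1*g^3 - 1.25*g^2 - 1.74*g + 5.4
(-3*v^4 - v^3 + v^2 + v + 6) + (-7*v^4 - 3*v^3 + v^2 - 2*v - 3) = -10*v^4 - 4*v^3 + 2*v^2 - v + 3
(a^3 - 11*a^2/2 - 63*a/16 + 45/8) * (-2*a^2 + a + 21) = -2*a^5 + 12*a^4 + 187*a^3/8 - 2091*a^2/16 - 1233*a/16 + 945/8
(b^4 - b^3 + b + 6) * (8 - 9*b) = -9*b^5 + 17*b^4 - 8*b^3 - 9*b^2 - 46*b + 48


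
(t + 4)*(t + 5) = t^2 + 9*t + 20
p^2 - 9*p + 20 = (p - 5)*(p - 4)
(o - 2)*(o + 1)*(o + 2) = o^3 + o^2 - 4*o - 4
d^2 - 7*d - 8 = (d - 8)*(d + 1)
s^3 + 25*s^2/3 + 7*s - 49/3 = (s - 1)*(s + 7/3)*(s + 7)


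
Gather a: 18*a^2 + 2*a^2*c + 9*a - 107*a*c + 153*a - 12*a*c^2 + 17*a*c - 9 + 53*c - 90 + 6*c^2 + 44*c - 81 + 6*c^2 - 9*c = a^2*(2*c + 18) + a*(-12*c^2 - 90*c + 162) + 12*c^2 + 88*c - 180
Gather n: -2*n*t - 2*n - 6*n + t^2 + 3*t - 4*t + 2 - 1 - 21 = n*(-2*t - 8) + t^2 - t - 20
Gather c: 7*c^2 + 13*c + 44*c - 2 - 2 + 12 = 7*c^2 + 57*c + 8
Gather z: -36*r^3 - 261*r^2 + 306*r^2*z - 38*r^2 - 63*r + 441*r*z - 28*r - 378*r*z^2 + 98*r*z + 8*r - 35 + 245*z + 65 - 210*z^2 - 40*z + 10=-36*r^3 - 299*r^2 - 83*r + z^2*(-378*r - 210) + z*(306*r^2 + 539*r + 205) + 40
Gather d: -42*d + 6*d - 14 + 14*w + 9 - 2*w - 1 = -36*d + 12*w - 6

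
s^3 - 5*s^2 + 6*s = s*(s - 3)*(s - 2)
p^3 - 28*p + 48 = (p - 4)*(p - 2)*(p + 6)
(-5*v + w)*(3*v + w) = -15*v^2 - 2*v*w + w^2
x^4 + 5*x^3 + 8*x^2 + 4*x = x*(x + 1)*(x + 2)^2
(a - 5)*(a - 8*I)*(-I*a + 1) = -I*a^3 - 7*a^2 + 5*I*a^2 + 35*a - 8*I*a + 40*I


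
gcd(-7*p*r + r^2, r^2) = r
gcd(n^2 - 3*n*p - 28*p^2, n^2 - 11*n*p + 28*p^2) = -n + 7*p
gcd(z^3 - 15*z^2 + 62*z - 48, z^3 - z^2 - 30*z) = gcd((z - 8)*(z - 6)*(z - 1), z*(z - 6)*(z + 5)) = z - 6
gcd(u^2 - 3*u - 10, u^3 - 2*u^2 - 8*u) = u + 2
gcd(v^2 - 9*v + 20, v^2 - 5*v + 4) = v - 4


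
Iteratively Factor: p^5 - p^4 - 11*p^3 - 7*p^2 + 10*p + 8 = (p - 1)*(p^4 - 11*p^2 - 18*p - 8) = (p - 4)*(p - 1)*(p^3 + 4*p^2 + 5*p + 2) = (p - 4)*(p - 1)*(p + 1)*(p^2 + 3*p + 2) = (p - 4)*(p - 1)*(p + 1)*(p + 2)*(p + 1)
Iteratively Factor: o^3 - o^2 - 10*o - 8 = (o + 2)*(o^2 - 3*o - 4) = (o + 1)*(o + 2)*(o - 4)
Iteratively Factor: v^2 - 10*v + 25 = (v - 5)*(v - 5)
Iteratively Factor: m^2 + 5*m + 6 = (m + 2)*(m + 3)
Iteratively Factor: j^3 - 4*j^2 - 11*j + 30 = (j - 2)*(j^2 - 2*j - 15) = (j - 2)*(j + 3)*(j - 5)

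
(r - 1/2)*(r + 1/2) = r^2 - 1/4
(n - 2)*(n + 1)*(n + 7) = n^3 + 6*n^2 - 9*n - 14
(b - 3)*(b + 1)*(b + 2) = b^3 - 7*b - 6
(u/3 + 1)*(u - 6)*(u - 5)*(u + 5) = u^4/3 - u^3 - 43*u^2/3 + 25*u + 150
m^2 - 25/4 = (m - 5/2)*(m + 5/2)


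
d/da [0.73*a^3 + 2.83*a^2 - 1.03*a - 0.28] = 2.19*a^2 + 5.66*a - 1.03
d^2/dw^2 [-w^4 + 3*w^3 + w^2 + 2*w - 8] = -12*w^2 + 18*w + 2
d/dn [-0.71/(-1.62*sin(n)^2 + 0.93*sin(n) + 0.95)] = (0.6603 - 2.3004*sin(n))*cos(n)/(-1.62*sin(n)^2 + 0.93*sin(n) + 0.95)^2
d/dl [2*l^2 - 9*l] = 4*l - 9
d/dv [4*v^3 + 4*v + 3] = 12*v^2 + 4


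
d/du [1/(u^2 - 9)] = -2*u/(u^2 - 9)^2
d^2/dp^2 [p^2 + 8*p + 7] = 2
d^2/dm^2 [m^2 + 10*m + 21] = 2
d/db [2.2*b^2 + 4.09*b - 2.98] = 4.4*b + 4.09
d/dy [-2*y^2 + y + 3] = 1 - 4*y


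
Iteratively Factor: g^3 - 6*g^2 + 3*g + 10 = (g - 5)*(g^2 - g - 2) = (g - 5)*(g + 1)*(g - 2)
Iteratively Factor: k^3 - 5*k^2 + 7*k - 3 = (k - 3)*(k^2 - 2*k + 1) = (k - 3)*(k - 1)*(k - 1)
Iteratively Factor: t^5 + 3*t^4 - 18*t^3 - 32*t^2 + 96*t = (t - 2)*(t^4 + 5*t^3 - 8*t^2 - 48*t) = (t - 2)*(t + 4)*(t^3 + t^2 - 12*t) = t*(t - 2)*(t + 4)*(t^2 + t - 12) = t*(t - 3)*(t - 2)*(t + 4)*(t + 4)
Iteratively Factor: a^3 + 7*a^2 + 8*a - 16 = (a - 1)*(a^2 + 8*a + 16) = (a - 1)*(a + 4)*(a + 4)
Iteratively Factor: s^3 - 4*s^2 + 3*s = (s - 1)*(s^2 - 3*s) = s*(s - 1)*(s - 3)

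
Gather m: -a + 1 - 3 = -a - 2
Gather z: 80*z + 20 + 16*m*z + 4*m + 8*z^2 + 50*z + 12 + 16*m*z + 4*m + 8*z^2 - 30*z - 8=8*m + 16*z^2 + z*(32*m + 100) + 24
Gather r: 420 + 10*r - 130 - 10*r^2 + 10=-10*r^2 + 10*r + 300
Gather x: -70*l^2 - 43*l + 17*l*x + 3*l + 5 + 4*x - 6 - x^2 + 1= -70*l^2 - 40*l - x^2 + x*(17*l + 4)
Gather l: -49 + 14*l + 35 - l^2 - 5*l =-l^2 + 9*l - 14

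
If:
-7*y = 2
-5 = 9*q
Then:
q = -5/9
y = -2/7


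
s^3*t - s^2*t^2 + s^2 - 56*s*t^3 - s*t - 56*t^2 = (s - 8*t)*(s + 7*t)*(s*t + 1)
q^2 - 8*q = q*(q - 8)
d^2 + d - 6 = (d - 2)*(d + 3)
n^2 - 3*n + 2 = (n - 2)*(n - 1)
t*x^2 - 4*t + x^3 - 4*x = (t + x)*(x - 2)*(x + 2)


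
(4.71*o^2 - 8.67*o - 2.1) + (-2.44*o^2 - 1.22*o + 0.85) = 2.27*o^2 - 9.89*o - 1.25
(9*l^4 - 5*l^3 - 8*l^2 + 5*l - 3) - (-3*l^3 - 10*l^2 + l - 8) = 9*l^4 - 2*l^3 + 2*l^2 + 4*l + 5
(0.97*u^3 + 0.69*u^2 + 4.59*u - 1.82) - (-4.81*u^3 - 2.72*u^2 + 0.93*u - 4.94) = 5.78*u^3 + 3.41*u^2 + 3.66*u + 3.12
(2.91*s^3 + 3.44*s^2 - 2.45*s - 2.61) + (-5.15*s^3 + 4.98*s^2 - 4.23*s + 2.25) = -2.24*s^3 + 8.42*s^2 - 6.68*s - 0.36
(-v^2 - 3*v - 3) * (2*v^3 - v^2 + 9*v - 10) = -2*v^5 - 5*v^4 - 12*v^3 - 14*v^2 + 3*v + 30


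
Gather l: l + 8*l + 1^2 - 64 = 9*l - 63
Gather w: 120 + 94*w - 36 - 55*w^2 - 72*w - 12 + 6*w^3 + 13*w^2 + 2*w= 6*w^3 - 42*w^2 + 24*w + 72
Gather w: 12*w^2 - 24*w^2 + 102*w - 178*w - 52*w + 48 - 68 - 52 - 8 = -12*w^2 - 128*w - 80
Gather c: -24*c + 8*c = -16*c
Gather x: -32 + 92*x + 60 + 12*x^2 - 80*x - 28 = 12*x^2 + 12*x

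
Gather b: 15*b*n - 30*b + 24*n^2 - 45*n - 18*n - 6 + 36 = b*(15*n - 30) + 24*n^2 - 63*n + 30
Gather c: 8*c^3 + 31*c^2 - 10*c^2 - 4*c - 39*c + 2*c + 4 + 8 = 8*c^3 + 21*c^2 - 41*c + 12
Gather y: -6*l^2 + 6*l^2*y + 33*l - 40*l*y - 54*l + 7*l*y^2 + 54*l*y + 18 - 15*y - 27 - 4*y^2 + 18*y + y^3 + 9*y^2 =-6*l^2 - 21*l + y^3 + y^2*(7*l + 5) + y*(6*l^2 + 14*l + 3) - 9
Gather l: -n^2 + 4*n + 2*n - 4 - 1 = -n^2 + 6*n - 5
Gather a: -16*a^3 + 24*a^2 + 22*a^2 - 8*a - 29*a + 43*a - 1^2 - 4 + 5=-16*a^3 + 46*a^2 + 6*a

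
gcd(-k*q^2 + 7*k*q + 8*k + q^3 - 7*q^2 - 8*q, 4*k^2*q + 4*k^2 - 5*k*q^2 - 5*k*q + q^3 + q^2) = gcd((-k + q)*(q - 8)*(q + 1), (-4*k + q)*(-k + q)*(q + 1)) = -k*q - k + q^2 + q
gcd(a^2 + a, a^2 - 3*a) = a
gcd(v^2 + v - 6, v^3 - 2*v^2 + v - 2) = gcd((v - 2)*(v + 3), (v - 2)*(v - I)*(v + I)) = v - 2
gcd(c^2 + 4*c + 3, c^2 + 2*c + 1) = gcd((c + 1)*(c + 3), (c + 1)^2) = c + 1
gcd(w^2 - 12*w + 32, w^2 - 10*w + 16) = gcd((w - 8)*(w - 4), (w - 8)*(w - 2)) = w - 8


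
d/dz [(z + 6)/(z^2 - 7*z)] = (-z^2 - 12*z + 42)/(z^2*(z^2 - 14*z + 49))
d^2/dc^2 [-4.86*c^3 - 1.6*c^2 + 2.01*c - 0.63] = -29.16*c - 3.2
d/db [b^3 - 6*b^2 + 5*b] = 3*b^2 - 12*b + 5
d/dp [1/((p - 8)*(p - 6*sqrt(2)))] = ((8 - p)*(p - 6*sqrt(2))^2 + (-p + 6*sqrt(2))*(p - 8)^2)/((p - 8)^3*(p - 6*sqrt(2))^3)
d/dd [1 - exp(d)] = -exp(d)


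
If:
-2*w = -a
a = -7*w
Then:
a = 0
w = 0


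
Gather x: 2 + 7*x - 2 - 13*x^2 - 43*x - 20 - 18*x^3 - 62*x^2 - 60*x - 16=-18*x^3 - 75*x^2 - 96*x - 36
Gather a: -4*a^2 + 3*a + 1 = -4*a^2 + 3*a + 1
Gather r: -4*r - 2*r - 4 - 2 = -6*r - 6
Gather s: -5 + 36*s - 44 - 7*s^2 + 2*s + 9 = -7*s^2 + 38*s - 40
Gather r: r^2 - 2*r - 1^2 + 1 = r^2 - 2*r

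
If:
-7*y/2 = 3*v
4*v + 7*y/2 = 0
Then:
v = 0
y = 0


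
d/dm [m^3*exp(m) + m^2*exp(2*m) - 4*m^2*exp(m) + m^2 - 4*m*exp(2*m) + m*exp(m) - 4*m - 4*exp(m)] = m^3*exp(m) + 2*m^2*exp(2*m) - m^2*exp(m) - 6*m*exp(2*m) - 7*m*exp(m) + 2*m - 4*exp(2*m) - 3*exp(m) - 4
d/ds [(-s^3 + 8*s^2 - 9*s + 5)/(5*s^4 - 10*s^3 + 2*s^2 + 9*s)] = (5*s^6 - 80*s^5 + 213*s^4 - 298*s^3 + 240*s^2 - 20*s - 45)/(s^2*(25*s^6 - 100*s^5 + 120*s^4 + 50*s^3 - 176*s^2 + 36*s + 81))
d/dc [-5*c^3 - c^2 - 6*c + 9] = -15*c^2 - 2*c - 6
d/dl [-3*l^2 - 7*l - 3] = -6*l - 7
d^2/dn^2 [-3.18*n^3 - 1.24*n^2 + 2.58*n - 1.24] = -19.08*n - 2.48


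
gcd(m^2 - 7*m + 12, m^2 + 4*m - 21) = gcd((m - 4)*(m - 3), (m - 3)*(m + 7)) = m - 3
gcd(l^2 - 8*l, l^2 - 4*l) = l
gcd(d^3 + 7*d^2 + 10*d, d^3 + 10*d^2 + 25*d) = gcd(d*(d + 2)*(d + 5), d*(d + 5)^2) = d^2 + 5*d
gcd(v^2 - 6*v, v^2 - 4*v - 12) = v - 6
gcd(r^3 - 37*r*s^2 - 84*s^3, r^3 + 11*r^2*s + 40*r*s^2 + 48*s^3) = r^2 + 7*r*s + 12*s^2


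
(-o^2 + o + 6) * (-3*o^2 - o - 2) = 3*o^4 - 2*o^3 - 17*o^2 - 8*o - 12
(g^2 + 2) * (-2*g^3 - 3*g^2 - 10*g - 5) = -2*g^5 - 3*g^4 - 14*g^3 - 11*g^2 - 20*g - 10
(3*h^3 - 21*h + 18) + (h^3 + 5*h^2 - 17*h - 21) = 4*h^3 + 5*h^2 - 38*h - 3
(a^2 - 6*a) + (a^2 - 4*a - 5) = 2*a^2 - 10*a - 5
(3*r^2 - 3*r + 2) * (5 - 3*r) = -9*r^3 + 24*r^2 - 21*r + 10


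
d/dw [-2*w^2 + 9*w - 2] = 9 - 4*w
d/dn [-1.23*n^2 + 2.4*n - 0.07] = 2.4 - 2.46*n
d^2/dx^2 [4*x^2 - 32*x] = 8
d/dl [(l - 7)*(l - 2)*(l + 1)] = 3*l^2 - 16*l + 5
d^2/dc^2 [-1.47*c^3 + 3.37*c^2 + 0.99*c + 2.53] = 6.74 - 8.82*c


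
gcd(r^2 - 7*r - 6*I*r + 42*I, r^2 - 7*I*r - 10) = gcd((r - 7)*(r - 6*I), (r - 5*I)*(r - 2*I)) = 1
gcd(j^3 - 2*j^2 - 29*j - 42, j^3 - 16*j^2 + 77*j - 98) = j - 7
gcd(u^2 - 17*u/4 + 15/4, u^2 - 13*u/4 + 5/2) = u - 5/4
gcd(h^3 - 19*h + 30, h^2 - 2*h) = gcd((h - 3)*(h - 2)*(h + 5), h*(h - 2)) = h - 2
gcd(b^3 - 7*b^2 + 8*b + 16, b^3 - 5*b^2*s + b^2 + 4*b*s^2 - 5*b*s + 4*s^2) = b + 1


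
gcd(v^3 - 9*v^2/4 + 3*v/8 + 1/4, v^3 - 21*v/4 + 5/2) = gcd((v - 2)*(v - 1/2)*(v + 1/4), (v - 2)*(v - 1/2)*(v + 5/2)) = v^2 - 5*v/2 + 1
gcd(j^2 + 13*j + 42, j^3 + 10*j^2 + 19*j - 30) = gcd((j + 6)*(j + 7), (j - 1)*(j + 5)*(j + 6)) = j + 6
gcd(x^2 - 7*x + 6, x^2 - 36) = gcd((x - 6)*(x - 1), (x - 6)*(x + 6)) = x - 6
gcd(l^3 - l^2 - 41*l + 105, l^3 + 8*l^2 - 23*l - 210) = l^2 + 2*l - 35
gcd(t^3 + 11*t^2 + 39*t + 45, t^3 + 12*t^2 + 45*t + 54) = t^2 + 6*t + 9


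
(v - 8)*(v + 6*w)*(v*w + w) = v^3*w + 6*v^2*w^2 - 7*v^2*w - 42*v*w^2 - 8*v*w - 48*w^2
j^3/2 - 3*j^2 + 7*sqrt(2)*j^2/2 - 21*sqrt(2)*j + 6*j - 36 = (j/2 + sqrt(2)/2)*(j - 6)*(j + 6*sqrt(2))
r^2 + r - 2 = (r - 1)*(r + 2)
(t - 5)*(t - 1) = t^2 - 6*t + 5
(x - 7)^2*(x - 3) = x^3 - 17*x^2 + 91*x - 147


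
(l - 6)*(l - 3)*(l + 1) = l^3 - 8*l^2 + 9*l + 18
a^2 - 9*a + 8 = (a - 8)*(a - 1)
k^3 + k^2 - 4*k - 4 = (k - 2)*(k + 1)*(k + 2)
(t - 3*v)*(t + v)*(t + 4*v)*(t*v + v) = t^4*v + 2*t^3*v^2 + t^3*v - 11*t^2*v^3 + 2*t^2*v^2 - 12*t*v^4 - 11*t*v^3 - 12*v^4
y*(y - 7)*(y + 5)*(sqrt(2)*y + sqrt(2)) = sqrt(2)*y^4 - sqrt(2)*y^3 - 37*sqrt(2)*y^2 - 35*sqrt(2)*y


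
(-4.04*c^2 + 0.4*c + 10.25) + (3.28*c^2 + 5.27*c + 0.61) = -0.76*c^2 + 5.67*c + 10.86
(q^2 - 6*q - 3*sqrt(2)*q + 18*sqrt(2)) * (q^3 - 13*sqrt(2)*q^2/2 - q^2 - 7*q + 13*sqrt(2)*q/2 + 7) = q^5 - 19*sqrt(2)*q^4/2 - 7*q^4 + 38*q^3 + 133*sqrt(2)*q^3/2 - 224*q^2 - 36*sqrt(2)*q^2 - 147*sqrt(2)*q + 192*q + 126*sqrt(2)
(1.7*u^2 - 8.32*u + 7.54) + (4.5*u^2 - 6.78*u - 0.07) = 6.2*u^2 - 15.1*u + 7.47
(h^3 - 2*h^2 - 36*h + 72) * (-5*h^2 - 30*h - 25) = -5*h^5 - 20*h^4 + 215*h^3 + 770*h^2 - 1260*h - 1800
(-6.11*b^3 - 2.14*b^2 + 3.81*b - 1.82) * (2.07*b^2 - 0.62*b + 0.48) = -12.6477*b^5 - 0.6416*b^4 + 6.2807*b^3 - 7.1568*b^2 + 2.9572*b - 0.8736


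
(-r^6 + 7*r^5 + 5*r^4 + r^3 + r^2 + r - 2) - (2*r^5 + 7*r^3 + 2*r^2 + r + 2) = -r^6 + 5*r^5 + 5*r^4 - 6*r^3 - r^2 - 4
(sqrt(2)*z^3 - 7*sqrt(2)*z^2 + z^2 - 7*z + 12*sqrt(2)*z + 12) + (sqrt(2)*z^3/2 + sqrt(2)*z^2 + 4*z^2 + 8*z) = 3*sqrt(2)*z^3/2 - 6*sqrt(2)*z^2 + 5*z^2 + z + 12*sqrt(2)*z + 12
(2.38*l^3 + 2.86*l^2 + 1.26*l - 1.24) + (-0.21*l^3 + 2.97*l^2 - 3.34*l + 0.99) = 2.17*l^3 + 5.83*l^2 - 2.08*l - 0.25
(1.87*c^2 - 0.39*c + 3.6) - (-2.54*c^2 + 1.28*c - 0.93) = 4.41*c^2 - 1.67*c + 4.53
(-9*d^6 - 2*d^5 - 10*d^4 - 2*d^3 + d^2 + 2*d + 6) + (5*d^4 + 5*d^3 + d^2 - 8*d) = -9*d^6 - 2*d^5 - 5*d^4 + 3*d^3 + 2*d^2 - 6*d + 6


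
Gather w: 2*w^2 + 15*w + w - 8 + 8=2*w^2 + 16*w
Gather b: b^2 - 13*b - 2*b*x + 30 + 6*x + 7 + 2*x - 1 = b^2 + b*(-2*x - 13) + 8*x + 36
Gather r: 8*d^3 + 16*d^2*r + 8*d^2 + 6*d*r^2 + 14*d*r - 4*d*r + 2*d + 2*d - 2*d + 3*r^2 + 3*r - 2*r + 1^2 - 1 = 8*d^3 + 8*d^2 + 2*d + r^2*(6*d + 3) + r*(16*d^2 + 10*d + 1)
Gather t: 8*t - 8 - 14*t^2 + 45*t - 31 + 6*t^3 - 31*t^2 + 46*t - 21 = 6*t^3 - 45*t^2 + 99*t - 60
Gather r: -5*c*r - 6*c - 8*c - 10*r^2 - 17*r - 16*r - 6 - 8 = -14*c - 10*r^2 + r*(-5*c - 33) - 14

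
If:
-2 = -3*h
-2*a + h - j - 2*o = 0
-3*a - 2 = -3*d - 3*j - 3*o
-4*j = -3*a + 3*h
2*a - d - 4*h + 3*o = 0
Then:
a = -2/5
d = -1/15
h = 2/3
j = -4/5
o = 17/15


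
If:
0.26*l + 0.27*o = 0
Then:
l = -1.03846153846154*o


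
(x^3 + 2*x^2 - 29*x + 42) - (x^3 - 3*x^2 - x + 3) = 5*x^2 - 28*x + 39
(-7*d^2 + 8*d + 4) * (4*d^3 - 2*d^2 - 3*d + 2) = -28*d^5 + 46*d^4 + 21*d^3 - 46*d^2 + 4*d + 8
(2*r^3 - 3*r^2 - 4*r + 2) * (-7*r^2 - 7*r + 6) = -14*r^5 + 7*r^4 + 61*r^3 - 4*r^2 - 38*r + 12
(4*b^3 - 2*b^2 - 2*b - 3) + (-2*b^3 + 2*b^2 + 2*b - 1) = 2*b^3 - 4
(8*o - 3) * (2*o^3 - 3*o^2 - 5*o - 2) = 16*o^4 - 30*o^3 - 31*o^2 - o + 6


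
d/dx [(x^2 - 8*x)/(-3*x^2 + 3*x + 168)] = -7/(3*x^2 + 42*x + 147)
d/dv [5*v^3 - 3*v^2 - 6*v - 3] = 15*v^2 - 6*v - 6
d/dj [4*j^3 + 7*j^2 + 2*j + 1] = 12*j^2 + 14*j + 2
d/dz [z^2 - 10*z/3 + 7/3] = 2*z - 10/3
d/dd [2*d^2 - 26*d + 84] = 4*d - 26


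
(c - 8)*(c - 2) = c^2 - 10*c + 16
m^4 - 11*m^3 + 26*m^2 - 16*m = m*(m - 8)*(m - 2)*(m - 1)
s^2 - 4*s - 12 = (s - 6)*(s + 2)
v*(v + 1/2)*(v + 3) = v^3 + 7*v^2/2 + 3*v/2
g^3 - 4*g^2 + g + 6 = (g - 3)*(g - 2)*(g + 1)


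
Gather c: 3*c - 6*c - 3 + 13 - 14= -3*c - 4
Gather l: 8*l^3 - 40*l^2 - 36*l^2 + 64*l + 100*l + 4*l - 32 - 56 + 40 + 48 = 8*l^3 - 76*l^2 + 168*l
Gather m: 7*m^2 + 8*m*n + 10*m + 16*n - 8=7*m^2 + m*(8*n + 10) + 16*n - 8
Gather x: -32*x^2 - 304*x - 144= -32*x^2 - 304*x - 144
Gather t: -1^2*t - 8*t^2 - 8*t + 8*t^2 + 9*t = 0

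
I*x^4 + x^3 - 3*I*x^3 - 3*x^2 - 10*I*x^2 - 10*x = x*(x - 5)*(x + 2)*(I*x + 1)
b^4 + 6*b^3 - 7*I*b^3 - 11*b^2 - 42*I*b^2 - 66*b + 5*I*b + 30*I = (b + 6)*(b - 5*I)*(b - I)^2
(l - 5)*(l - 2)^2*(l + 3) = l^4 - 6*l^3 - 3*l^2 + 52*l - 60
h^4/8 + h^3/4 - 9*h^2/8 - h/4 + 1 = (h/4 + 1)*(h/2 + 1/2)*(h - 2)*(h - 1)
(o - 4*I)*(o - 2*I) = o^2 - 6*I*o - 8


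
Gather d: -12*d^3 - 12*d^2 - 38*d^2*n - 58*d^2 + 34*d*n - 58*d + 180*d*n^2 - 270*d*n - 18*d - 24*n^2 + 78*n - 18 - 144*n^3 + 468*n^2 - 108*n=-12*d^3 + d^2*(-38*n - 70) + d*(180*n^2 - 236*n - 76) - 144*n^3 + 444*n^2 - 30*n - 18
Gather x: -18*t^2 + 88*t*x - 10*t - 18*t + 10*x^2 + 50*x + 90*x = -18*t^2 - 28*t + 10*x^2 + x*(88*t + 140)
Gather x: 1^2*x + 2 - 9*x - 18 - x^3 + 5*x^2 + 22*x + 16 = -x^3 + 5*x^2 + 14*x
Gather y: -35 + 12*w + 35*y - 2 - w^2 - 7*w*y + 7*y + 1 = -w^2 + 12*w + y*(42 - 7*w) - 36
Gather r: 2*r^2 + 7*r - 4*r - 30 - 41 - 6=2*r^2 + 3*r - 77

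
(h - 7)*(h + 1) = h^2 - 6*h - 7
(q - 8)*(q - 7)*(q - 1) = q^3 - 16*q^2 + 71*q - 56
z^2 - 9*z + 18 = (z - 6)*(z - 3)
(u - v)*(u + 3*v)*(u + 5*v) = u^3 + 7*u^2*v + 7*u*v^2 - 15*v^3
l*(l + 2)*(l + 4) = l^3 + 6*l^2 + 8*l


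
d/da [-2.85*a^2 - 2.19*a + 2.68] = -5.7*a - 2.19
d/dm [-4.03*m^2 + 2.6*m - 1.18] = 2.6 - 8.06*m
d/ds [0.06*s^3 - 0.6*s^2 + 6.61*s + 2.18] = 0.18*s^2 - 1.2*s + 6.61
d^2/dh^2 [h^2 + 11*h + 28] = 2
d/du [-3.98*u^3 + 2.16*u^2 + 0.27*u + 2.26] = -11.94*u^2 + 4.32*u + 0.27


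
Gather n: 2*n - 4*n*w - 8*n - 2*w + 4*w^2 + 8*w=n*(-4*w - 6) + 4*w^2 + 6*w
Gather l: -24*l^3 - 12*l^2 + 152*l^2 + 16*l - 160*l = -24*l^3 + 140*l^2 - 144*l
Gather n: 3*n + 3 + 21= 3*n + 24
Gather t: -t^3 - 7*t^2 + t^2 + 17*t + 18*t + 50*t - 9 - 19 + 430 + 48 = -t^3 - 6*t^2 + 85*t + 450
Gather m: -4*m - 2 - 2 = -4*m - 4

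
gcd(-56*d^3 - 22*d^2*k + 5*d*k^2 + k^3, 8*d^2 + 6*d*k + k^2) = 2*d + k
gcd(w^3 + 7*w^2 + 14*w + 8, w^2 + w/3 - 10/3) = w + 2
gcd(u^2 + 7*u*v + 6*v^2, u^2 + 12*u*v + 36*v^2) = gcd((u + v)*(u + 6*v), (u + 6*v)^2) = u + 6*v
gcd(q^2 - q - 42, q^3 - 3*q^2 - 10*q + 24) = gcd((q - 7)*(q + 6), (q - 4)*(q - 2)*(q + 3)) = 1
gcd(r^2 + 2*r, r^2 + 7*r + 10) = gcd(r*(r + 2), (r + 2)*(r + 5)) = r + 2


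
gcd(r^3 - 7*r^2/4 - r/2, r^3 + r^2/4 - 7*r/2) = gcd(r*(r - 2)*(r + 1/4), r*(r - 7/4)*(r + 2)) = r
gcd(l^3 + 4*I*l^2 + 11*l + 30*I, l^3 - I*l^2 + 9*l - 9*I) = l - 3*I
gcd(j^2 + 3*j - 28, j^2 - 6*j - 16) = 1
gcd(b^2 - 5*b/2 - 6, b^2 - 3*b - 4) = b - 4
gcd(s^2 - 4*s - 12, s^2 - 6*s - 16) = s + 2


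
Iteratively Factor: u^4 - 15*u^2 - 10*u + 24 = (u - 1)*(u^3 + u^2 - 14*u - 24) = (u - 1)*(u + 3)*(u^2 - 2*u - 8) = (u - 1)*(u + 2)*(u + 3)*(u - 4)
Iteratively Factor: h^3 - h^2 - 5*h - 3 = (h + 1)*(h^2 - 2*h - 3) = (h + 1)^2*(h - 3)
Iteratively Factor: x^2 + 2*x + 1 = (x + 1)*(x + 1)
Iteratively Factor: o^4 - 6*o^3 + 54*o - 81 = (o - 3)*(o^3 - 3*o^2 - 9*o + 27) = (o - 3)^2*(o^2 - 9) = (o - 3)^2*(o + 3)*(o - 3)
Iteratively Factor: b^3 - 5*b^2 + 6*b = (b)*(b^2 - 5*b + 6) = b*(b - 2)*(b - 3)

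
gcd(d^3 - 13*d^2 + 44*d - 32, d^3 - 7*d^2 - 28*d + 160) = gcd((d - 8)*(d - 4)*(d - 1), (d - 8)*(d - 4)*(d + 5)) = d^2 - 12*d + 32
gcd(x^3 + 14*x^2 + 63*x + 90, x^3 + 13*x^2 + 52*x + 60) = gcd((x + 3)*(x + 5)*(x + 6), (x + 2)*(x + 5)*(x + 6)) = x^2 + 11*x + 30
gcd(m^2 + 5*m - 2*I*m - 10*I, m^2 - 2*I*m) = m - 2*I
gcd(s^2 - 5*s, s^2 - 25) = s - 5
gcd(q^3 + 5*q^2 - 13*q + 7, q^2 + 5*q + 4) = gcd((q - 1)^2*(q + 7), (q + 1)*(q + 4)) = 1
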